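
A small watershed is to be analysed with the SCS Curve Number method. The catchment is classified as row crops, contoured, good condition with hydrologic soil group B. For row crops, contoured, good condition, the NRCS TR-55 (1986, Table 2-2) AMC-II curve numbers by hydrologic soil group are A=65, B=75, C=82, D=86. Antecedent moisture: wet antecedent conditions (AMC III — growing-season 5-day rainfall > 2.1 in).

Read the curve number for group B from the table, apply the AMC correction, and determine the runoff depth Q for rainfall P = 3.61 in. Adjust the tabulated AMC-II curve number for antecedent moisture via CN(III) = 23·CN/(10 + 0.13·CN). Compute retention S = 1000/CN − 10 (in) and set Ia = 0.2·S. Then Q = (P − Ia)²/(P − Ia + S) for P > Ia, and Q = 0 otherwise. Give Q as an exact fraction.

Q = 524822281/227072100 in ≈ 2.311 in

NRCS table: row crops, contoured, good condition, soil group B → CN(II) = 75
Adjust CN=75 to AMC III: 23·75/(10 + 0.13·75) → 1725 ÷ (79/4) = 6900/79 ≈ 87.342
Max retention: S = 1000/(6900/79) − 10 = 100/69 in (≈ 1.449 in)
Initial abstraction Ia = S/5 = (100/69)/5 = 20/69 ≈ 0.290 in
Excess rainfall: 3.610 − 0.290 = 3.320 in; P > Ia so Q > 0
Q: (22909/6900)² ÷ (32909/6900) = 524822281/227072100 in (≈ 2.311 in)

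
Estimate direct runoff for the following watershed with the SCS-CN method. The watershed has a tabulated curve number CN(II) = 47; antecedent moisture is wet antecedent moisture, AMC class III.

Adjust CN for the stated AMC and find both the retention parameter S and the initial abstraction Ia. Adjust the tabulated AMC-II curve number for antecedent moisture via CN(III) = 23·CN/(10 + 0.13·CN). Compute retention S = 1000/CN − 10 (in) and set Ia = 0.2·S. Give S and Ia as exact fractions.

Wet (AMC III): CN(III) = 23·47/(10 + 0.13·47) = 1081/(1611/100) = 108100/1611 ≈ 67.101
Retention S: 1000/CN − 10 with CN=67.101 → S = 5300/1081 ≈ 4.903 in
Ia = 0.2·(5300/1081) = 1060/1081 in ≈ 0.981 in

S = 5300/1081 in ≈ 4.903 in; Ia = 1060/1081 in ≈ 0.981 in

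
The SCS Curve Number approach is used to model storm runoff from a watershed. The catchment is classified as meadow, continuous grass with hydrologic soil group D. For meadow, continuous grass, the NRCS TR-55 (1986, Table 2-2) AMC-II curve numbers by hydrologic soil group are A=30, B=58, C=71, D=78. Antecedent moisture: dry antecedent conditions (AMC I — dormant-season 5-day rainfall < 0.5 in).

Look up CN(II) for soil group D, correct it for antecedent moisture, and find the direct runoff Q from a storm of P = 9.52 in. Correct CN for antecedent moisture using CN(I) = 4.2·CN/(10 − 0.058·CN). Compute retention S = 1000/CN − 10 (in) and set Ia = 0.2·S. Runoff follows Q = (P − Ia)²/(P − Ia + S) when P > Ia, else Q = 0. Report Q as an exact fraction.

Q = 14015063042/3121638975 in ≈ 4.490 in

NRCS table: meadow, continuous grass, soil group D → CN(II) = 78
Dry (AMC I): CN(I) = 4.2·78/(10 − 0.058·78) = (1638/5)/(1369/250) = 81900/1369 ≈ 59.825
Max retention: S = 1000/(81900/1369) − 10 = 5500/819 in (≈ 6.716 in)
Initial abstraction Ia = S/5 = (5500/819)/5 = 1100/819 ≈ 1.343 in
Excess rainfall: 9.520 − 1.343 = 8.177 in; P > Ia so Q > 0
Q = (167422/20475)²/((167422/20475) + 5500/819) = (28030126084/419225625)/(304922/20475) = 14015063042/3121638975 in ≈ 4.490 in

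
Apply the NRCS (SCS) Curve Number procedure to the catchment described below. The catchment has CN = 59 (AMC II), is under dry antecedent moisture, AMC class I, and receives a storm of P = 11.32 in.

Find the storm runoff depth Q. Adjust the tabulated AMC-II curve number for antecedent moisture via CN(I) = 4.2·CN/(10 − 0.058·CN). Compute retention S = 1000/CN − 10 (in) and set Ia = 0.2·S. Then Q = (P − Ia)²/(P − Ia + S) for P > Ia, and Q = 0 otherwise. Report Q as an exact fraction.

CN(I) from CN(II)=59: (4.2·59)/(10 − 0.058·59) = 123900/3289 ≈ 37.671
Max retention: S = 1000/(123900/3289) − 10 = 20500/1239 in (≈ 16.546 in)
Ia = 0.2·(20500/1239) = 4100/1239 in ≈ 3.309 in
P − Ia = 11.320 − 3.309 = 248137/30975 ≈ 8.011 in (> 0, runoff occurs)
Q = (248137/30975)²/((248137/30975) + 20500/1239) = (61571970769/959450625)/(760637/30975) = 61571970769/23560731075 in ≈ 2.613 in

Q = 61571970769/23560731075 in ≈ 2.613 in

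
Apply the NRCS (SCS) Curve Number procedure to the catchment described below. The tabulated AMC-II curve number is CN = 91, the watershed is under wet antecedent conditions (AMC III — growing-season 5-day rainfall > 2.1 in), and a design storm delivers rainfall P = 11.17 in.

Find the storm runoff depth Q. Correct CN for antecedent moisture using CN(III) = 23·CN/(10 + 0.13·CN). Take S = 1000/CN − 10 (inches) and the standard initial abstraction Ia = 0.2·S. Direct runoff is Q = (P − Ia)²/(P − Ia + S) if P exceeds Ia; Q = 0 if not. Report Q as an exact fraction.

Q = 5381847854161/504388093300 in ≈ 10.670 in

Adjust CN=91 to AMC III: 23·91/(10 + 0.13·91) → 2093 ÷ (2183/100) = 209300/2183 ≈ 95.877
Max retention: S = 1000/(209300/2183) − 10 = 900/2093 in (≈ 0.430 in)
Ia = 0.2S: 0.2·0.430 = 0.086 in (exactly 180/2093)
Excess rainfall: 11.170 − 0.086 = 11.084 in; P > Ia so Q > 0
Q: (2319881/209300)² ÷ (2409881/209300) = 5381847854161/504388093300 in (≈ 10.670 in)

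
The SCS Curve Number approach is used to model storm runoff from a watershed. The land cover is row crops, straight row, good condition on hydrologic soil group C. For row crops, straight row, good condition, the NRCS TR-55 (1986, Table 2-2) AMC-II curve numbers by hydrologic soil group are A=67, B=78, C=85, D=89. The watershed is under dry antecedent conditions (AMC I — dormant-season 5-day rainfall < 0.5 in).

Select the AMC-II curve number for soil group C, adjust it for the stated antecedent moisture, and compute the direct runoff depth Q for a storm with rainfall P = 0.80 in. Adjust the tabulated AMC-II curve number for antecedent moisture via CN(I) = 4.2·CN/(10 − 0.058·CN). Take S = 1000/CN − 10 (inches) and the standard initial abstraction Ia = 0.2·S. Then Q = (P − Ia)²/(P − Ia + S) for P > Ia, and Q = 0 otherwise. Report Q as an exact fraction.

Q = 0 in ≈ 0.000 in

NRCS table: row crops, straight row, good condition, soil group C → CN(II) = 85
Dry (AMC I): CN(I) = 4.2·85/(10 − 0.058·85) = 357/(507/100) = 11900/169 ≈ 70.414
Max retention: S = 1000/(11900/169) − 10 = 500/119 in (≈ 4.202 in)
Ia = 0.2·(500/119) = 100/119 in ≈ 0.840 in
P = 0.800 ≤ Ia = 0.840 in: entire storm abstracted, Q = 0.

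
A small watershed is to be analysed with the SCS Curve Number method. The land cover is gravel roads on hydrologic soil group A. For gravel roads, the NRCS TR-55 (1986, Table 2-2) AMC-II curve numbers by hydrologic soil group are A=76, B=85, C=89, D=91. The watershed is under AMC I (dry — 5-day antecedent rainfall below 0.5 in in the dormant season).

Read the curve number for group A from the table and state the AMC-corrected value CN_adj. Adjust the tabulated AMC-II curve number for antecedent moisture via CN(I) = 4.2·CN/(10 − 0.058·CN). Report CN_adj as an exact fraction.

CN_adj = 13300/233 ≈ 57.082

NRCS table: gravel roads, soil group A → CN(II) = 76
CN(I) from CN(II)=76: (4.2·76)/(10 − 0.058·76) = 13300/233 ≈ 57.082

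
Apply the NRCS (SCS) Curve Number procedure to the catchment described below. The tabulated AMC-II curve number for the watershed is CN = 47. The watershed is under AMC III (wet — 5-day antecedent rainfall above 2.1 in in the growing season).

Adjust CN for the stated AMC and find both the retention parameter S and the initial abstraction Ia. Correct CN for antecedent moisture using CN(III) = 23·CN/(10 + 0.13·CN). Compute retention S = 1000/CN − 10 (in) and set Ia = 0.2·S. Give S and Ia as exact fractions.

CN(III) from CN(II)=47: (23·47)/(10 + 0.13·47) = 108100/1611 ≈ 67.101
Retention S: 1000/CN − 10 with CN=67.101 → S = 5300/1081 ≈ 4.903 in
Ia = 0.2·(5300/1081) = 1060/1081 in ≈ 0.981 in

S = 5300/1081 in ≈ 4.903 in; Ia = 1060/1081 in ≈ 0.981 in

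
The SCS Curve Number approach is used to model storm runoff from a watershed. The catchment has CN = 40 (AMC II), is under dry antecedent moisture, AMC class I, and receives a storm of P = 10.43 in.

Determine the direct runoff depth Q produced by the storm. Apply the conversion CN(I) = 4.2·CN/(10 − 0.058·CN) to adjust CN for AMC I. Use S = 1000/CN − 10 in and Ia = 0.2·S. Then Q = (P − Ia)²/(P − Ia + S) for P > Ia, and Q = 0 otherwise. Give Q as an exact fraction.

Adjust CN=40 to AMC I: 4.2·40/(10 − 0.058·40) → 168 ÷ (192/25) = 175/8 ≈ 21.875
S = 1000/(175/8) − 10 = 250/7 in ≈ 35.714 in
Ia = 0.2·(250/7) = 50/7 in ≈ 7.143 in
Excess rainfall: 10.430 − 7.143 = 3.287 in; P > Ia so Q > 0
Q: (2301/700)² ÷ (27301/700) = 5294601/19110700 in (≈ 0.277 in)

Q = 5294601/19110700 in ≈ 0.277 in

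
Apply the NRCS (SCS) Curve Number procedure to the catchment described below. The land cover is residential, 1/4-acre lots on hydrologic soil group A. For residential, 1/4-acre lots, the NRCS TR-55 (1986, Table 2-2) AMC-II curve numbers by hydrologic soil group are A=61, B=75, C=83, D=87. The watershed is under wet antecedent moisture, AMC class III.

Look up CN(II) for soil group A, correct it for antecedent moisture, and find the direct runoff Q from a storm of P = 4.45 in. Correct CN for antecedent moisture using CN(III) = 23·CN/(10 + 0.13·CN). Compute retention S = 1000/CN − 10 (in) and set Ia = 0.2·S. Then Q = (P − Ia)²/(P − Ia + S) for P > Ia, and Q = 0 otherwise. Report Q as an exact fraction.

Q = 11939277289/5254712020 in ≈ 2.272 in

NRCS table: residential, 1/4-acre lots, soil group A → CN(II) = 61
Adjust CN=61 to AMC III: 23·61/(10 + 0.13·61) → 1403 ÷ (1793/100) = 140300/1793 ≈ 78.249
Max retention: S = 1000/(140300/1793) − 10 = 3900/1403 in (≈ 2.780 in)
Initial abstraction Ia = S/5 = (3900/1403)/5 = 780/1403 ≈ 0.556 in
Since P=4.450 > Ia=0.556: effective rainfall P−Ia = 109267/28060 in
Q = (109267/28060)²/((109267/28060) + 3900/1403) = (11939277289/787363600)/(187267/28060) = 11939277289/5254712020 in ≈ 2.272 in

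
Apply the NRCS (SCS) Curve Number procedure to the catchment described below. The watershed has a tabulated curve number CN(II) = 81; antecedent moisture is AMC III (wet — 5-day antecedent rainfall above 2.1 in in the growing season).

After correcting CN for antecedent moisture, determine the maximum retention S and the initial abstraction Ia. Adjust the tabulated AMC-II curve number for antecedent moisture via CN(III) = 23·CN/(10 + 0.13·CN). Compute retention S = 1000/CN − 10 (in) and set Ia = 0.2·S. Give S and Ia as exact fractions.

CN(III) from CN(II)=81: (23·81)/(10 + 0.13·81) = 186300/2053 ≈ 90.745
S = 1000/(186300/2053) − 10 = 1900/1863 in ≈ 1.020 in
Initial abstraction Ia = S/5 = (1900/1863)/5 = 380/1863 ≈ 0.204 in

S = 1900/1863 in ≈ 1.020 in; Ia = 380/1863 in ≈ 0.204 in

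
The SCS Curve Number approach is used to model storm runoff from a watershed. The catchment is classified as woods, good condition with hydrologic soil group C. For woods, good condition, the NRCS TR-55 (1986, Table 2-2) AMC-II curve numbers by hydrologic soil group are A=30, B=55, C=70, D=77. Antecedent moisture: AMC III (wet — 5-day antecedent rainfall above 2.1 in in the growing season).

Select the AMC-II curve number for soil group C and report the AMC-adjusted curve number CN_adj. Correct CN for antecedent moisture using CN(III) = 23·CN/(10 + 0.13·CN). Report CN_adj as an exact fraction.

CN_adj = 16100/191 ≈ 84.293

NRCS table: woods, good condition, soil group C → CN(II) = 70
CN(III) from CN(II)=70: (23·70)/(10 + 0.13·70) = 16100/191 ≈ 84.293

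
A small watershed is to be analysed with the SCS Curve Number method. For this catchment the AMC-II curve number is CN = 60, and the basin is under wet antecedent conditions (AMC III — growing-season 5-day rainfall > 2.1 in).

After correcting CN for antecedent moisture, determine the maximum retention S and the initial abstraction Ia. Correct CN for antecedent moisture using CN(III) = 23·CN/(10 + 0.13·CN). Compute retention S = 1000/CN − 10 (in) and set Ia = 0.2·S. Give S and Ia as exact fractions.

Adjust CN=60 to AMC III: 23·60/(10 + 0.13·60) → 1380 ÷ (89/5) = 6900/89 ≈ 77.528
Retention S: 1000/CN − 10 with CN=77.528 → S = 200/69 ≈ 2.899 in
Ia = 0.2S: 0.2·2.899 = 0.580 in (exactly 40/69)

S = 200/69 in ≈ 2.899 in; Ia = 40/69 in ≈ 0.580 in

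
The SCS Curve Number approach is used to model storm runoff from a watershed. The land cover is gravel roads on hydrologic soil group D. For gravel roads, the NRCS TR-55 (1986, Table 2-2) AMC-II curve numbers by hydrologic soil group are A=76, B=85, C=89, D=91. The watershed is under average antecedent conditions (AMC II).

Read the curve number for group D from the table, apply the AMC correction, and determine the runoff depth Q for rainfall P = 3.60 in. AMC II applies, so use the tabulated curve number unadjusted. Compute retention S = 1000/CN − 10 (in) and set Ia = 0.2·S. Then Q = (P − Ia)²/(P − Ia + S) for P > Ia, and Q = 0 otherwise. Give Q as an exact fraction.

NRCS table: gravel roads, soil group D → CN(II) = 91
AMC II — tabulated CN = 91 applies directly.
Retention S: 1000/CN − 10 with CN=91.000 → S = 90/91 ≈ 0.989 in
Ia = 0.2·(90/91) = 18/91 in ≈ 0.198 in
Since P=3.600 > Ia=0.198: effective rainfall P−Ia = 1548/455 in
Runoff Q = (P−Ia)²/(P−Ia+S) = (3.402)²/(3.402+0.989) = 44376/16835 ≈ 2.636 in

Q = 44376/16835 in ≈ 2.636 in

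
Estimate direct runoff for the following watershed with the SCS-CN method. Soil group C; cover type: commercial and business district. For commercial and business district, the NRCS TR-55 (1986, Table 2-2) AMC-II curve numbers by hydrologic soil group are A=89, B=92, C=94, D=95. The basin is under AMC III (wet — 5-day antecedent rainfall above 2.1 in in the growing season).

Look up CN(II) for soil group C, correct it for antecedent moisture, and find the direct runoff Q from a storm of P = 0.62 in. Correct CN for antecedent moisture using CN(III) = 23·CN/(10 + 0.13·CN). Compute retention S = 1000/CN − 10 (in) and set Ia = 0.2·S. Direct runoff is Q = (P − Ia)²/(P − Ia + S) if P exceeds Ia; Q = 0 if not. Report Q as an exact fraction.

Q = 930921121/2459869550 in ≈ 0.378 in

NRCS table: commercial and business district, soil group C → CN(II) = 94
Adjust CN=94 to AMC III: 23·94/(10 + 0.13·94) → 2162 ÷ (1111/50) = 108100/1111 ≈ 97.300
Retention S: 1000/CN − 10 with CN=97.300 → S = 300/1081 ≈ 0.278 in
Ia = 0.2·(300/1081) = 60/1081 in ≈ 0.056 in
P − Ia = 0.620 − 0.056 = 30511/54050 ≈ 0.564 in (> 0, runoff occurs)
Runoff Q = (P−Ia)²/(P−Ia+S) = (0.564)²/(0.564+0.278) = 930921121/2459869550 ≈ 0.378 in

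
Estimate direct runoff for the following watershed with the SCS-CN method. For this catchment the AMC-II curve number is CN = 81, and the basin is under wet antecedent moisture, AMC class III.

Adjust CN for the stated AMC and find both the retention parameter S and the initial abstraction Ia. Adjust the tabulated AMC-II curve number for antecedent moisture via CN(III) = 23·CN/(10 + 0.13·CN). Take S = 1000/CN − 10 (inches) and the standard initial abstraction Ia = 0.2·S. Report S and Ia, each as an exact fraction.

S = 1900/1863 in ≈ 1.020 in; Ia = 380/1863 in ≈ 0.204 in

Adjust CN=81 to AMC III: 23·81/(10 + 0.13·81) → 1863 ÷ (2053/100) = 186300/2053 ≈ 90.745
S = 1000/(186300/2053) − 10 = 1900/1863 in ≈ 1.020 in
Ia = 0.2·(1900/1863) = 380/1863 in ≈ 0.204 in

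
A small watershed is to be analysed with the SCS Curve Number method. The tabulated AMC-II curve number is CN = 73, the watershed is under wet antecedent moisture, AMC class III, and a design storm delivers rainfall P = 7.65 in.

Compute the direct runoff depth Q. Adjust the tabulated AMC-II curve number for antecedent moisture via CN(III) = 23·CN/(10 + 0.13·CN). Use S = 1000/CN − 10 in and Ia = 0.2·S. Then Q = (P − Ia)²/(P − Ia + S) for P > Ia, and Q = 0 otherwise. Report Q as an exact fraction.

Adjust CN=73 to AMC III: 23·73/(10 + 0.13·73) → 1679 ÷ (1949/100) = 167900/1949 ≈ 86.147
Max retention: S = 1000/(167900/1949) − 10 = 2700/1679 in (≈ 1.608 in)
Ia = 0.2S: 0.2·1.608 = 0.322 in (exactly 540/1679)
Excess rainfall: 7.650 − 0.322 = 7.328 in; P > Ia so Q > 0
Runoff Q = (P−Ia)²/(P−Ia+S) = (7.328)²/(7.328+1.608) = 6728756841/1119657940 ≈ 6.010 in

Q = 6728756841/1119657940 in ≈ 6.010 in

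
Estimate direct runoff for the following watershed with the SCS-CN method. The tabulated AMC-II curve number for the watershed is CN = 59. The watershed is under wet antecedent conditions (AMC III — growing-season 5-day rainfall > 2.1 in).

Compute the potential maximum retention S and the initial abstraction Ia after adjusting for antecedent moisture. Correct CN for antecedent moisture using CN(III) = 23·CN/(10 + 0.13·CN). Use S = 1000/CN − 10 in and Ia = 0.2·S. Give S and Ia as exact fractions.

S = 4100/1357 in ≈ 3.021 in; Ia = 820/1357 in ≈ 0.604 in

CN(III) from CN(II)=59: (23·59)/(10 + 0.13·59) = 135700/1767 ≈ 76.797
S = 1000/(135700/1767) − 10 = 4100/1357 in ≈ 3.021 in
Ia = 0.2·(4100/1357) = 820/1357 in ≈ 0.604 in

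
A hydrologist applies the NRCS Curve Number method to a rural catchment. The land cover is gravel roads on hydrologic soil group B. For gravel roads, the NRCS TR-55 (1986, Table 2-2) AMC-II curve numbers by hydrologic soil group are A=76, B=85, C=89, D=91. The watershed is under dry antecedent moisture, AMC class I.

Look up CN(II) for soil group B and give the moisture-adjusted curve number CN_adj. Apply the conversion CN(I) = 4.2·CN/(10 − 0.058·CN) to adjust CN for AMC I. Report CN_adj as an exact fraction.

NRCS table: gravel roads, soil group B → CN(II) = 85
Adjust CN=85 to AMC I: 4.2·85/(10 − 0.058·85) → 357 ÷ (507/100) = 11900/169 ≈ 70.414

CN_adj = 11900/169 ≈ 70.414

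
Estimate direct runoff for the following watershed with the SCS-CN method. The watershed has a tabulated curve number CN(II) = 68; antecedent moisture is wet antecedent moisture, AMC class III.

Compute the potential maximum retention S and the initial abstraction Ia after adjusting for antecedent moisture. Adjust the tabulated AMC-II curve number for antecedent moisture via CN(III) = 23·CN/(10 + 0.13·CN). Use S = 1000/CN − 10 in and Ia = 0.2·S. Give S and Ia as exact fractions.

Adjust CN=68 to AMC III: 23·68/(10 + 0.13·68) → 1564 ÷ (471/25) = 39100/471 ≈ 83.015
Retention S: 1000/CN − 10 with CN=83.015 → S = 800/391 ≈ 2.046 in
Ia = 0.2S: 0.2·2.046 = 0.409 in (exactly 160/391)

S = 800/391 in ≈ 2.046 in; Ia = 160/391 in ≈ 0.409 in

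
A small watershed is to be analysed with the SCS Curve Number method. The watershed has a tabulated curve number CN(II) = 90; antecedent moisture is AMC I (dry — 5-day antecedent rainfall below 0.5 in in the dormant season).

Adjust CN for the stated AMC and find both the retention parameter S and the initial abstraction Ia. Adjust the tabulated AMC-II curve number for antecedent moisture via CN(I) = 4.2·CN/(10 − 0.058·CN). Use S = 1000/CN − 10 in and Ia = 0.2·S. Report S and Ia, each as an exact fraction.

S = 500/189 in ≈ 2.646 in; Ia = 100/189 in ≈ 0.529 in

Adjust CN=90 to AMC I: 4.2·90/(10 − 0.058·90) → 378 ÷ (239/50) = 18900/239 ≈ 79.079
Max retention: S = 1000/(18900/239) − 10 = 500/189 in (≈ 2.646 in)
Ia = 0.2S: 0.2·2.646 = 0.529 in (exactly 100/189)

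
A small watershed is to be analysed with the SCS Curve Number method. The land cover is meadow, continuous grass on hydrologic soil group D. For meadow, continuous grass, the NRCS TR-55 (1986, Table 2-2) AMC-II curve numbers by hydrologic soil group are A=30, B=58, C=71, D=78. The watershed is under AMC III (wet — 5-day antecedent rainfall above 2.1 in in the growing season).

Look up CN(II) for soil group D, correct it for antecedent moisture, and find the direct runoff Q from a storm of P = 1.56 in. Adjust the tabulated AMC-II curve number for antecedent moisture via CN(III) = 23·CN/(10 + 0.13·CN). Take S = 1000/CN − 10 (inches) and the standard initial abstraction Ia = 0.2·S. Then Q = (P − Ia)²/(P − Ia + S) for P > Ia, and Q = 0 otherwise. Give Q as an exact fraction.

Q = 869247289/1277843775 in ≈ 0.680 in

NRCS table: meadow, continuous grass, soil group D → CN(II) = 78
Wet (AMC III): CN(III) = 23·78/(10 + 0.13·78) = 1794/(1007/50) = 89700/1007 ≈ 89.076
Retention S: 1000/CN − 10 with CN=89.076 → S = 1100/897 ≈ 1.226 in
Initial abstraction Ia = S/5 = (1100/897)/5 = 220/897 ≈ 0.245 in
Excess rainfall: 1.560 − 0.245 = 1.315 in; P > Ia so Q > 0
Q = (29483/22425)²/((29483/22425) + 1100/897) = (869247289/502880625)/(56983/22425) = 869247289/1277843775 in ≈ 0.680 in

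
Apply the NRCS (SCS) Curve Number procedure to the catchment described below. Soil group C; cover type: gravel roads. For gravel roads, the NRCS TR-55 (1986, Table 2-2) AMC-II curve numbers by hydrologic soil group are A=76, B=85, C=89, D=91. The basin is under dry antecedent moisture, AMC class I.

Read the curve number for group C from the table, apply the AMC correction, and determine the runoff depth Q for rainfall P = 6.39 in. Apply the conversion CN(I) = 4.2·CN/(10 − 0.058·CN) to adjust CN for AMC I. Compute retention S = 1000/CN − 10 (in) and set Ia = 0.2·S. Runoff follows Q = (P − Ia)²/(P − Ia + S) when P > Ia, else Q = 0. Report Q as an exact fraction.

Q = 1175686972681/305448987900 in ≈ 3.849 in

NRCS table: gravel roads, soil group C → CN(II) = 89
Dry (AMC I): CN(I) = 4.2·89/(10 − 0.058·89) = (1869/5)/(2419/500) = 186900/2419 ≈ 77.263
Retention S: 1000/CN − 10 with CN=77.263 → S = 5500/1869 ≈ 2.943 in
Initial abstraction Ia = S/5 = (5500/1869)/5 = 1100/1869 ≈ 0.589 in
Since P=6.390 > Ia=0.589: effective rainfall P−Ia = 1084291/186900 in
Q = (1084291/186900)²/((1084291/186900) + 5500/1869) = (1175686972681/34931610000)/(1634291/186900) = 1175686972681/305448987900 in ≈ 3.849 in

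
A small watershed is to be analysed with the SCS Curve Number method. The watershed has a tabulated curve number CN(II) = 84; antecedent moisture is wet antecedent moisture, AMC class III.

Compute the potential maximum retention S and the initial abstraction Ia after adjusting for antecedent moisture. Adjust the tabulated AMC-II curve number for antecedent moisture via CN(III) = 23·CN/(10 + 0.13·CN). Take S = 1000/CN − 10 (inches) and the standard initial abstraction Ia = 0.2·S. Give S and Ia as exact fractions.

S = 400/483 in ≈ 0.828 in; Ia = 80/483 in ≈ 0.166 in

Wet (AMC III): CN(III) = 23·84/(10 + 0.13·84) = 1932/(523/25) = 48300/523 ≈ 92.352
Max retention: S = 1000/(48300/523) − 10 = 400/483 in (≈ 0.828 in)
Ia = 0.2·(400/483) = 80/483 in ≈ 0.166 in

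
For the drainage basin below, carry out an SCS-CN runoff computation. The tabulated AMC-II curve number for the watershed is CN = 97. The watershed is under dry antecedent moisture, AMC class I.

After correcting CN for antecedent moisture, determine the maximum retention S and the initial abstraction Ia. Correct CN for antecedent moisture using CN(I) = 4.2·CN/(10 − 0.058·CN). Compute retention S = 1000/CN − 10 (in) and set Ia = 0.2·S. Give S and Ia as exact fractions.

S = 500/679 in ≈ 0.736 in; Ia = 100/679 in ≈ 0.147 in

Adjust CN=97 to AMC I: 4.2·97/(10 − 0.058·97) → (2037/5) ÷ (2187/500) = 67900/729 ≈ 93.141
Max retention: S = 1000/(67900/729) − 10 = 500/679 in (≈ 0.736 in)
Ia = 0.2·(500/679) = 100/679 in ≈ 0.147 in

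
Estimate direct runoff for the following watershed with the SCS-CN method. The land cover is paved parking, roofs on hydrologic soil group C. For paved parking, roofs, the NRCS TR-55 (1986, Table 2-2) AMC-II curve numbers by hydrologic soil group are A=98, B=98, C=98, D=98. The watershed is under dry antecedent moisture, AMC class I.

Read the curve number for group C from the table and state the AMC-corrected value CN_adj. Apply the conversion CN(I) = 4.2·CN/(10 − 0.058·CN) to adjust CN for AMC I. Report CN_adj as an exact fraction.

CN_adj = 102900/1079 ≈ 95.366

NRCS table: paved parking, roofs, soil group C → CN(II) = 98
CN(I) from CN(II)=98: (4.2·98)/(10 − 0.058·98) = 102900/1079 ≈ 95.366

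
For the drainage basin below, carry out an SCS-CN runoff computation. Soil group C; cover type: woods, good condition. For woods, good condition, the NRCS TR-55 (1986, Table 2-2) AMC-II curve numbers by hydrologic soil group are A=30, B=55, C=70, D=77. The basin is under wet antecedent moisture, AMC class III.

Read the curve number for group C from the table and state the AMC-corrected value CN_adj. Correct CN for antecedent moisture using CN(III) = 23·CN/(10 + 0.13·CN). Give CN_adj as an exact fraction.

NRCS table: woods, good condition, soil group C → CN(II) = 70
CN(III) from CN(II)=70: (23·70)/(10 + 0.13·70) = 16100/191 ≈ 84.293

CN_adj = 16100/191 ≈ 84.293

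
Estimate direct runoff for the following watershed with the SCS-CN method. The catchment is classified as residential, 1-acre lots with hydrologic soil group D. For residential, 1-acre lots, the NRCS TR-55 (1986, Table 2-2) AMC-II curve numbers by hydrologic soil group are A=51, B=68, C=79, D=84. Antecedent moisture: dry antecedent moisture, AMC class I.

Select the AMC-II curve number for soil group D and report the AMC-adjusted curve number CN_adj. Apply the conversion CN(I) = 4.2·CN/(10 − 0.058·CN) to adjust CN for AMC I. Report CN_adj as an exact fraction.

CN_adj = 44100/641 ≈ 68.799

NRCS table: residential, 1-acre lots, soil group D → CN(II) = 84
CN(I) from CN(II)=84: (4.2·84)/(10 − 0.058·84) = 44100/641 ≈ 68.799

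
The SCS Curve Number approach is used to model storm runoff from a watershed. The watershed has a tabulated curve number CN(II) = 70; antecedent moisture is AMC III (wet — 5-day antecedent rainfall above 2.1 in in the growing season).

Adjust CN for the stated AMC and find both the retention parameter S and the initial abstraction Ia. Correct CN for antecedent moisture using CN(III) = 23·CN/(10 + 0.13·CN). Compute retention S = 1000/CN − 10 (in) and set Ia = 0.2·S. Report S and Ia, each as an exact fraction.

S = 300/161 in ≈ 1.863 in; Ia = 60/161 in ≈ 0.373 in

CN(III) from CN(II)=70: (23·70)/(10 + 0.13·70) = 16100/191 ≈ 84.293
Retention S: 1000/CN − 10 with CN=84.293 → S = 300/161 ≈ 1.863 in
Initial abstraction Ia = S/5 = (300/161)/5 = 60/161 ≈ 0.373 in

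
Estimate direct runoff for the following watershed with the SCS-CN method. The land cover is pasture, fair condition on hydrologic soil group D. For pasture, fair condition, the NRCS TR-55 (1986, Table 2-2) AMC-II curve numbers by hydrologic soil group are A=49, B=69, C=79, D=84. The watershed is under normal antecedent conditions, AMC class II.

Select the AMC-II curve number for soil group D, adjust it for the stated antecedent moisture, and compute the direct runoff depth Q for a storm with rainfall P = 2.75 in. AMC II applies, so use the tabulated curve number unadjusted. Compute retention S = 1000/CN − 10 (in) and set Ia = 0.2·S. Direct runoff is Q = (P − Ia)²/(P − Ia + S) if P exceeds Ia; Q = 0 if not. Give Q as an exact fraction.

Q = 39601/30156 in ≈ 1.313 in

NRCS table: pasture, fair condition, soil group D → CN(II) = 84
AMC II — tabulated CN = 84 applies directly.
Retention S: 1000/CN − 10 with CN=84.000 → S = 40/21 ≈ 1.905 in
Initial abstraction Ia = S/5 = (40/21)/5 = 8/21 ≈ 0.381 in
P − Ia = 2.750 − 0.381 = 199/84 ≈ 2.369 in (> 0, runoff occurs)
Runoff Q = (P−Ia)²/(P−Ia+S) = (2.369)²/(2.369+1.905) = 39601/30156 ≈ 1.313 in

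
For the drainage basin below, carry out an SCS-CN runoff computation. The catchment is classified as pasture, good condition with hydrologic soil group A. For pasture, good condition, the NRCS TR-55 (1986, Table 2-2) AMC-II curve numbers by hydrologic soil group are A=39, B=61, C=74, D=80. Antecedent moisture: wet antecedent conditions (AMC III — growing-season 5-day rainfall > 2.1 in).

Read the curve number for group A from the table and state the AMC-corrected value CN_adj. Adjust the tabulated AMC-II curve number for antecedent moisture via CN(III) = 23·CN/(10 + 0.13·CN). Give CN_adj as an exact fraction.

NRCS table: pasture, good condition, soil group A → CN(II) = 39
Adjust CN=39 to AMC III: 23·39/(10 + 0.13·39) → 897 ÷ (1507/100) = 89700/1507 ≈ 59.522

CN_adj = 89700/1507 ≈ 59.522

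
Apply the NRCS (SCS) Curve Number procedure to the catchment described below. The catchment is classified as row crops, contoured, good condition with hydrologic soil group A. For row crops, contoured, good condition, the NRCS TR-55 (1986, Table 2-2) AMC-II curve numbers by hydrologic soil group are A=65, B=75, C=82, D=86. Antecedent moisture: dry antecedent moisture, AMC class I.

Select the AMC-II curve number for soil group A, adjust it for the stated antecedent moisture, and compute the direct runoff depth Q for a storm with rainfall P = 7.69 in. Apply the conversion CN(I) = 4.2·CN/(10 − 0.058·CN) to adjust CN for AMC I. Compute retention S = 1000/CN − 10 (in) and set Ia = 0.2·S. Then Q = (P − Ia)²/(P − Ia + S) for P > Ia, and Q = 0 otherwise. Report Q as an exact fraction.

Q = 399640081/272964900 in ≈ 1.464 in

NRCS table: row crops, contoured, good condition, soil group A → CN(II) = 65
CN(I) from CN(II)=65: (4.2·65)/(10 − 0.058·65) = 3900/89 ≈ 43.820
Max retention: S = 1000/(3900/89) − 10 = 500/39 in (≈ 12.821 in)
Initial abstraction Ia = S/5 = (500/39)/5 = 100/39 ≈ 2.564 in
Excess rainfall: 7.690 − 2.564 = 5.126 in; P > Ia so Q > 0
Q: (19991/3900)² ÷ (69991/3900) = 399640081/272964900 in (≈ 1.464 in)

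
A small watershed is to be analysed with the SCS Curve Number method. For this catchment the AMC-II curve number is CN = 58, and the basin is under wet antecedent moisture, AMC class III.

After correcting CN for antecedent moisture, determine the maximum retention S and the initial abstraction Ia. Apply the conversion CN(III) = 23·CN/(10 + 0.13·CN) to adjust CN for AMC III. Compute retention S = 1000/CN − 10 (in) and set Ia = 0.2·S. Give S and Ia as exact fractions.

S = 2100/667 in ≈ 3.148 in; Ia = 420/667 in ≈ 0.630 in

Wet (AMC III): CN(III) = 23·58/(10 + 0.13·58) = 1334/(877/50) = 66700/877 ≈ 76.055
Max retention: S = 1000/(66700/877) − 10 = 2100/667 in (≈ 3.148 in)
Initial abstraction Ia = S/5 = (2100/667)/5 = 420/667 ≈ 0.630 in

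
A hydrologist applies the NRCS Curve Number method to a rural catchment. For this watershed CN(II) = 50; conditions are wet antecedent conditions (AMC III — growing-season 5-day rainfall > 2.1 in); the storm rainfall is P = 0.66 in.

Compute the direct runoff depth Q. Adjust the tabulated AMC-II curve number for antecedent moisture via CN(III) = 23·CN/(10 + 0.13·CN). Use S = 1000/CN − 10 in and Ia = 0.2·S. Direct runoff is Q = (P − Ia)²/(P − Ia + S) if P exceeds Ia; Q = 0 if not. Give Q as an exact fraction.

CN(III) from CN(II)=50: (23·50)/(10 + 0.13·50) = 2300/33 ≈ 69.697
Retention S: 1000/CN − 10 with CN=69.697 → S = 100/23 ≈ 4.348 in
Ia = 0.2S: 0.2·4.348 = 0.870 in (exactly 20/23)
P = 0.660 ≤ Ia = 0.870 in: entire storm abstracted, Q = 0.

Q = 0 in ≈ 0.000 in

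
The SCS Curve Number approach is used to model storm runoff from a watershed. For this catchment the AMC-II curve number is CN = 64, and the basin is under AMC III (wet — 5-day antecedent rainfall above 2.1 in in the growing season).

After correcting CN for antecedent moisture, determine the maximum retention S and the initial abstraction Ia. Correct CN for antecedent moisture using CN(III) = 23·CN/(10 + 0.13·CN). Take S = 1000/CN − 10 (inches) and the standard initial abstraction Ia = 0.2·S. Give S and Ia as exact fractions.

S = 225/92 in ≈ 2.446 in; Ia = 45/92 in ≈ 0.489 in

Adjust CN=64 to AMC III: 23·64/(10 + 0.13·64) → 1472 ÷ (458/25) = 18400/229 ≈ 80.349
Max retention: S = 1000/(18400/229) − 10 = 225/92 in (≈ 2.446 in)
Initial abstraction Ia = S/5 = (225/92)/5 = 45/92 ≈ 0.489 in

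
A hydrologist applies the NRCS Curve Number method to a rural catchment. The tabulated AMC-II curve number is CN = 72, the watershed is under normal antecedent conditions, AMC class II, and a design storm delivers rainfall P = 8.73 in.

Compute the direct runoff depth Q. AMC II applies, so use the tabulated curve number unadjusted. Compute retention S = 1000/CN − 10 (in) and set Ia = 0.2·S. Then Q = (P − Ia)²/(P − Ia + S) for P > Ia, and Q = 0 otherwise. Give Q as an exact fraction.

Q = 51222649/9591300 in ≈ 5.341 in

AMC II — tabulated CN = 72 applies directly.
S = 1000/72 − 10 = 35/9 in ≈ 3.889 in
Initial abstraction Ia = S/5 = (35/9)/5 = 7/9 ≈ 0.778 in
Since P=8.730 > Ia=0.778: effective rainfall P−Ia = 7157/900 in
Q = (7157/900)²/((7157/900) + 35/9) = (51222649/810000)/(10657/900) = 51222649/9591300 in ≈ 5.341 in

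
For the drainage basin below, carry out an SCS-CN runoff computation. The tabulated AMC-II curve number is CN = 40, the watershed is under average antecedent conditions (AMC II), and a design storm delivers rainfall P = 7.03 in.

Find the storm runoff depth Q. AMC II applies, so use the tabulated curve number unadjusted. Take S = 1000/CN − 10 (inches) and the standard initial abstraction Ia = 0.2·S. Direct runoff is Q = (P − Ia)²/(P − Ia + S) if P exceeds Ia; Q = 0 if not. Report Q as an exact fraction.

AMC II — tabulated CN = 40 applies directly.
Retention S: 1000/CN − 10 with CN=40.000 → S = 15 ≈ 15.000 in
Initial abstraction Ia = S/5 = 15/5 = 3 ≈ 3.000 in
Since P=7.030 > Ia=3.000: effective rainfall P−Ia = 403/100 in
Q = (403/100)²/((403/100) + 15) = (162409/10000)/(1903/100) = 162409/190300 in ≈ 0.853 in

Q = 162409/190300 in ≈ 0.853 in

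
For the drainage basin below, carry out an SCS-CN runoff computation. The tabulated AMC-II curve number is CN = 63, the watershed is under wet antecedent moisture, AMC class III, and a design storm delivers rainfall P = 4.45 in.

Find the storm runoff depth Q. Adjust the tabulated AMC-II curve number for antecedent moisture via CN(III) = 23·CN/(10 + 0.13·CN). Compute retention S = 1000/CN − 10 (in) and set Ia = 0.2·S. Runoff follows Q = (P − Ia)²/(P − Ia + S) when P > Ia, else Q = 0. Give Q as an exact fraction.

Q = 13032733921/5452905780 in ≈ 2.390 in

Adjust CN=63 to AMC III: 23·63/(10 + 0.13·63) → 1449 ÷ (1819/100) = 144900/1819 ≈ 79.659
S = 1000/(144900/1819) − 10 = 3700/1449 in ≈ 2.553 in
Initial abstraction Ia = S/5 = (3700/1449)/5 = 740/1449 ≈ 0.511 in
Excess rainfall: 4.450 − 0.511 = 3.939 in; P > Ia so Q > 0
Runoff Q = (P−Ia)²/(P−Ia+S) = (3.939)²/(3.939+2.553) = 13032733921/5452905780 ≈ 2.390 in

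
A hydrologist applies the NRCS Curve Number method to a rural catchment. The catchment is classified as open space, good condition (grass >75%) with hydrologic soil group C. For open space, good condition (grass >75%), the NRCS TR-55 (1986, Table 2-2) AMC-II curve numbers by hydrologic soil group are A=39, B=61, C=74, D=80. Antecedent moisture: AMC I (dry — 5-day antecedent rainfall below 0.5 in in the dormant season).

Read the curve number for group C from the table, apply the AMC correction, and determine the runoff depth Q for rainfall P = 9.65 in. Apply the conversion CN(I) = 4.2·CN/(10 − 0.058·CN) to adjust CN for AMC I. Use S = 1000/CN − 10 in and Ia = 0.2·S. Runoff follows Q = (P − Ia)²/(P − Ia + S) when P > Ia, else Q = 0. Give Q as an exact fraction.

NRCS table: open space, good condition (grass >75%), soil group C → CN(II) = 74
Adjust CN=74 to AMC I: 4.2·74/(10 − 0.058·74) → (1554/5) ÷ (1427/250) = 77700/1427 ≈ 54.450
Max retention: S = 1000/(77700/1427) − 10 = 6500/777 in (≈ 8.366 in)
Ia = 0.2S: 0.2·8.366 = 1.673 in (exactly 1300/777)
P − Ia = 9.650 − 1.673 = 123961/15540 ≈ 7.977 in (> 0, runoff occurs)
Runoff Q = (P−Ia)²/(P−Ia+S) = (7.977)²/(7.977+8.366) = 15366329521/3946553940 ≈ 3.894 in

Q = 15366329521/3946553940 in ≈ 3.894 in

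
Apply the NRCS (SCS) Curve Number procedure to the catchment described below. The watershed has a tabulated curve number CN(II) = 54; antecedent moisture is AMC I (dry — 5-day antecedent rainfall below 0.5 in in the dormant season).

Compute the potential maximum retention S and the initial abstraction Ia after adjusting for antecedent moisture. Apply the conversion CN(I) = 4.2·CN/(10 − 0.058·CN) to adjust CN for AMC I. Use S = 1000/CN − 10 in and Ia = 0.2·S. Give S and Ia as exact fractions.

S = 11500/567 in ≈ 20.282 in; Ia = 2300/567 in ≈ 4.056 in

CN(I) from CN(II)=54: (4.2·54)/(10 − 0.058·54) = 56700/1717 ≈ 33.023
Retention S: 1000/CN − 10 with CN=33.023 → S = 11500/567 ≈ 20.282 in
Ia = 0.2S: 0.2·20.282 = 4.056 in (exactly 2300/567)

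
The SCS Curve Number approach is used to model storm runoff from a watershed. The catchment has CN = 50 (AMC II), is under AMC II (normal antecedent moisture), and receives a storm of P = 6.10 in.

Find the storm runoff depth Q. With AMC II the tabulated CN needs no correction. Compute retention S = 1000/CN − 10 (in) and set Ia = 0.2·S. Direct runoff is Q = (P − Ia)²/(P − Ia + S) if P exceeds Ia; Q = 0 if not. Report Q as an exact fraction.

Q = 1681/1410 in ≈ 1.192 in

CN(II) = 50; AMC II needs no correction.
S = 1000/50 − 10 = 10 in ≈ 10.000 in
Ia = 0.2S: 0.2·10.000 = 2.000 in (exactly 2)
Since P=6.100 > Ia=2.000: effective rainfall P−Ia = 41/10 in
Runoff Q = (P−Ia)²/(P−Ia+S) = (4.100)²/(4.100+10.000) = 1681/1410 ≈ 1.192 in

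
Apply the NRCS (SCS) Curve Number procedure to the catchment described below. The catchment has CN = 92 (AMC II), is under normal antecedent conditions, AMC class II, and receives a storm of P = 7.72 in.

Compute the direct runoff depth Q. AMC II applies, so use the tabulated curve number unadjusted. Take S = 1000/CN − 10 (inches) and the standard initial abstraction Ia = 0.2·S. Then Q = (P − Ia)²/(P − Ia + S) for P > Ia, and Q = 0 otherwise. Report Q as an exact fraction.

CN(II) = 92; AMC II needs no correction.
S = 1000/92 − 10 = 20/23 in ≈ 0.870 in
Ia = 0.2S: 0.2·0.870 = 0.174 in (exactly 4/23)
P − Ia = 7.720 − 0.174 = 4339/575 ≈ 7.546 in (> 0, runoff occurs)
Q: (4339/575)² ÷ (4839/575) = 18826921/2782425 in (≈ 6.766 in)

Q = 18826921/2782425 in ≈ 6.766 in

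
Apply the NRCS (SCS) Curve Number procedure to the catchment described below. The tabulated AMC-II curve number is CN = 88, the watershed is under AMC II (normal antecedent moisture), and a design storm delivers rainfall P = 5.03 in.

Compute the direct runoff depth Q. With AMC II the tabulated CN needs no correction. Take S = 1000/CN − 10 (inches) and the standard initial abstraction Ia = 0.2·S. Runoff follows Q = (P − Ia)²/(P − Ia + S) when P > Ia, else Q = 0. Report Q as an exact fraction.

AMC II — tabulated CN = 88 applies directly.
S = 1000/88 − 10 = 15/11 in ≈ 1.364 in
Ia = 0.2·(15/11) = 3/11 in ≈ 0.273 in
Since P=5.030 > Ia=0.273: effective rainfall P−Ia = 5233/1100 in
Runoff Q = (P−Ia)²/(P−Ia+S) = (4.757)²/(4.757+1.364) = 27384289/7406300 ≈ 3.697 in

Q = 27384289/7406300 in ≈ 3.697 in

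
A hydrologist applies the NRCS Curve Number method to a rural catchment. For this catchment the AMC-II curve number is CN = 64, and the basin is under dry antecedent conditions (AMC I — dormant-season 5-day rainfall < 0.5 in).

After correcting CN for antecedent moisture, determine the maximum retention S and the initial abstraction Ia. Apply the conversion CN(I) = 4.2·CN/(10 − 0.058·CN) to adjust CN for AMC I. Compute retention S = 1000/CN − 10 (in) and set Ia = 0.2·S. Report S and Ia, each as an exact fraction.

S = 375/28 in ≈ 13.393 in; Ia = 75/28 in ≈ 2.679 in

CN(I) from CN(II)=64: (4.2·64)/(10 − 0.058·64) = 5600/131 ≈ 42.748
Max retention: S = 1000/(5600/131) − 10 = 375/28 in (≈ 13.393 in)
Ia = 0.2·(375/28) = 75/28 in ≈ 2.679 in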